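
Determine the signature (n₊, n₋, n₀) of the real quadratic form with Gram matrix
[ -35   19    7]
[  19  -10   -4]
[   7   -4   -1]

Answer: (2, 1, 0)

Derivation:
step 0: pivot -35 → sign −
step 1: pivot 11/35 → sign +
step 2: pivot 3/11 → sign +
signature = (2, 1, 0)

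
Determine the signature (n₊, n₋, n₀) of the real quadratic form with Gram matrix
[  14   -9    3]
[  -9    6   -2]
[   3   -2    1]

step 0: pivot 14 → sign +
step 1: pivot 3/14 → sign +
step 2: pivot 1/3 → sign +
signature = (3, 0, 0)

Answer: (3, 0, 0)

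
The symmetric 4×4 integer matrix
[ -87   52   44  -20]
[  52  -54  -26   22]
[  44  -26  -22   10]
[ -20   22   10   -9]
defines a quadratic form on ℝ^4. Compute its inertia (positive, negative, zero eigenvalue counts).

step 0: pivot -87 → sign −
step 1: pivot -1994/87 → sign −
step 2: pivot 256/997 → sign +
step 3: row/col 3 already zero → sign 0
signature = (1, 2, 1)

Answer: (1, 2, 1)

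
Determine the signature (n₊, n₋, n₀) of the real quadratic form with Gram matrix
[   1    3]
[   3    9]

step 0: pivot 1 → sign +
step 1: row/col 1 already zero → sign 0
signature = (1, 0, 1)

Answer: (1, 0, 1)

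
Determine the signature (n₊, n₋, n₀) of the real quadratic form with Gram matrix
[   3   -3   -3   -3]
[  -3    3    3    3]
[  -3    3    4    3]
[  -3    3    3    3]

step 0: pivot 3 → sign +
step 1: pivot 1 → sign +
step 2: row/col 2 already zero → sign 0
step 3: row/col 3 already zero → sign 0
signature = (2, 0, 2)

Answer: (2, 0, 2)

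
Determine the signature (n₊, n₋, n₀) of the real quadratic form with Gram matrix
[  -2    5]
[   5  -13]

Answer: (0, 2, 0)

Derivation:
step 0: pivot -2 → sign −
step 1: pivot -1/2 → sign −
signature = (0, 2, 0)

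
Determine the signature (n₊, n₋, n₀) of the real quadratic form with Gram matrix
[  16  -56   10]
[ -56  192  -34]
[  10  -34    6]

step 0: pivot 16 → sign +
step 1: pivot -4 → sign −
step 2: row/col 2 already zero → sign 0
signature = (1, 1, 1)

Answer: (1, 1, 1)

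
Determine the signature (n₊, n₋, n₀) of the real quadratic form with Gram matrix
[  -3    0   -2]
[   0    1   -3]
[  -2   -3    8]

step 0: pivot -3 → sign −
step 1: pivot 1 → sign +
step 2: pivot 1/3 → sign +
signature = (2, 1, 0)

Answer: (2, 1, 0)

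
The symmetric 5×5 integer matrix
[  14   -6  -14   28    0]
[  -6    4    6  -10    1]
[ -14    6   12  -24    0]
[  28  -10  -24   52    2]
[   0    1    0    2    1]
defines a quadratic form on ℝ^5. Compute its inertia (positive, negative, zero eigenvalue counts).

Answer: (3, 1, 1)

Derivation:
step 0: pivot 14 → sign +
step 1: pivot 10/7 → sign +
step 2: pivot -2 → sign −
step 3: pivot 6/5 → sign +
step 4: row/col 4 already zero → sign 0
signature = (3, 1, 1)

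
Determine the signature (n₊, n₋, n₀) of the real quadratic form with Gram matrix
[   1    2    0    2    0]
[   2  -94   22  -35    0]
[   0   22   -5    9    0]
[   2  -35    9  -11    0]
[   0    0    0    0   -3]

Answer: (2, 3, 0)

Derivation:
step 0: pivot 1 → sign +
step 1: pivot -98 → sign −
step 2: pivot -3/49 → sign −
step 3: pivot 3/2 → sign +
step 4: pivot -3 → sign −
signature = (2, 3, 0)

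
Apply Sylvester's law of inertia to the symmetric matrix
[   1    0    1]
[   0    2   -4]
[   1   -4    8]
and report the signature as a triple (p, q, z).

step 0: pivot 1 → sign +
step 1: pivot 2 → sign +
step 2: pivot -1 → sign −
signature = (2, 1, 0)

Answer: (2, 1, 0)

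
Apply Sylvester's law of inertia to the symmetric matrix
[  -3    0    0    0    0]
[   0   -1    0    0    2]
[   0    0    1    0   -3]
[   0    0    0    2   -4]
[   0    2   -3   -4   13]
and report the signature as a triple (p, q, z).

step 0: pivot -3 → sign −
step 1: pivot -1 → sign −
step 2: pivot 1 → sign +
step 3: pivot 2 → sign +
step 4: row/col 4 already zero → sign 0
signature = (2, 2, 1)

Answer: (2, 2, 1)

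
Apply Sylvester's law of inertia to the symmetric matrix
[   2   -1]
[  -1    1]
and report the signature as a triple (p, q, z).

step 0: pivot 2 → sign +
step 1: pivot 1/2 → sign +
signature = (2, 0, 0)

Answer: (2, 0, 0)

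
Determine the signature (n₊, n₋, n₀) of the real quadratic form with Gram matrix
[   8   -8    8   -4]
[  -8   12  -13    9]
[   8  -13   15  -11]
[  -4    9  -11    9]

step 0: pivot 8 → sign +
step 1: pivot 4 → sign +
step 2: pivot 3/4 → sign +
step 3: row/col 3 already zero → sign 0
signature = (3, 0, 1)

Answer: (3, 0, 1)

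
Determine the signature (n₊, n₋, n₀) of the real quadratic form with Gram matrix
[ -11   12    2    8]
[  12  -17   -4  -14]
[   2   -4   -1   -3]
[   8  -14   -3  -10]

step 0: pivot -11 → sign −
step 1: pivot -43/11 → sign −
step 2: pivot 9/43 → sign +
step 3: pivot -1 → sign −
signature = (1, 3, 0)

Answer: (1, 3, 0)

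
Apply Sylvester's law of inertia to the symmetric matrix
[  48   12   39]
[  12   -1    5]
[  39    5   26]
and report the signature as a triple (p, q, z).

step 0: pivot 48 → sign +
step 1: pivot -4 → sign −
step 2: pivot -3/64 → sign −
signature = (1, 2, 0)

Answer: (1, 2, 0)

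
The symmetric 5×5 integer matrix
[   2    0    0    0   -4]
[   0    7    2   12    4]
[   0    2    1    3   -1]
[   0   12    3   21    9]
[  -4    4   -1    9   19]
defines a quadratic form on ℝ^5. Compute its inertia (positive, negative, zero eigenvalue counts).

step 0: pivot 2 → sign +
step 1: pivot 7 → sign +
step 2: pivot 3/7 → sign +
step 3: pivot -2 → sign −
step 4: row/col 4 already zero → sign 0
signature = (3, 1, 1)

Answer: (3, 1, 1)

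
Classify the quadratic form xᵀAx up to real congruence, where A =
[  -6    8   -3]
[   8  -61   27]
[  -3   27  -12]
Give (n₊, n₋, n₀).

Answer: (1, 2, 0)

Derivation:
step 0: pivot -6 → sign −
step 1: pivot -151/3 → sign −
step 2: pivot 3/302 → sign +
signature = (1, 2, 0)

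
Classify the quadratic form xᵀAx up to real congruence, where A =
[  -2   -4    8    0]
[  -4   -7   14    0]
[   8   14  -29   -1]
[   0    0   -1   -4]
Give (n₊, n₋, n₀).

step 0: pivot -2 → sign −
step 1: pivot 1 → sign +
step 2: pivot -1 → sign −
step 3: pivot -3 → sign −
signature = (1, 3, 0)

Answer: (1, 3, 0)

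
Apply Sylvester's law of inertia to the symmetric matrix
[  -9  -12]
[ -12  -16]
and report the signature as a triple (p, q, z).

Answer: (0, 1, 1)

Derivation:
step 0: pivot -9 → sign −
step 1: row/col 1 already zero → sign 0
signature = (0, 1, 1)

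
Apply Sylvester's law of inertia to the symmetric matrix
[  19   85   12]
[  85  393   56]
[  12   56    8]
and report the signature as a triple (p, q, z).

Answer: (2, 0, 1)

Derivation:
step 0: pivot 19 → sign +
step 1: pivot 242/19 → sign +
step 2: row/col 2 already zero → sign 0
signature = (2, 0, 1)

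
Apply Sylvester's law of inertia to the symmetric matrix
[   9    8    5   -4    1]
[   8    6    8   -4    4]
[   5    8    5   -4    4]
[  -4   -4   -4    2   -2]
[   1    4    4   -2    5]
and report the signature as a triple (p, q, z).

step 0: pivot 9 → sign +
step 1: pivot -10/9 → sign −
step 2: pivot 68/5 → sign +
step 3: pivot -6/17 → sign −
step 4: pivot 3/4 → sign +
signature = (3, 2, 0)

Answer: (3, 2, 0)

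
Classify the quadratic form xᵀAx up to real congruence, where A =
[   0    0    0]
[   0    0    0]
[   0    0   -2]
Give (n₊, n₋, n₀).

Answer: (0, 1, 2)

Derivation:
step 0: pivot -2 → sign −
step 1: row/col 1 already zero → sign 0
step 2: row/col 2 already zero → sign 0
signature = (0, 1, 2)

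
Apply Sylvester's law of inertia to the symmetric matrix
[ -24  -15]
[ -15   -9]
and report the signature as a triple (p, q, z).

Answer: (1, 1, 0)

Derivation:
step 0: pivot -24 → sign −
step 1: pivot 3/8 → sign +
signature = (1, 1, 0)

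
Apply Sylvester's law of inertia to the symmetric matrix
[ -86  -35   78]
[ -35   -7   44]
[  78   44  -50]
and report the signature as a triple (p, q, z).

Answer: (2, 1, 0)

Derivation:
step 0: pivot -86 → sign −
step 1: pivot 623/86 → sign +
step 2: pivot 6/623 → sign +
signature = (2, 1, 0)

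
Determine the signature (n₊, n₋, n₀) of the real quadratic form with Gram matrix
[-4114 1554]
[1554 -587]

step 0: pivot -4114 → sign −
step 1: pivot -1/2057 → sign −
signature = (0, 2, 0)

Answer: (0, 2, 0)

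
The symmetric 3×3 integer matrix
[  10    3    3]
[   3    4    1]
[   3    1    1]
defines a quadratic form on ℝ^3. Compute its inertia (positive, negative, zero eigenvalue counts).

Answer: (3, 0, 0)

Derivation:
step 0: pivot 10 → sign +
step 1: pivot 31/10 → sign +
step 2: pivot 3/31 → sign +
signature = (3, 0, 0)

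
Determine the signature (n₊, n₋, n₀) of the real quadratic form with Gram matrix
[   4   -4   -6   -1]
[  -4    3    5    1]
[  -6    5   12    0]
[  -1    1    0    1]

Answer: (3, 1, 0)

Derivation:
step 0: pivot 4 → sign +
step 1: pivot -1 → sign −
step 2: pivot 4 → sign +
step 3: pivot 3/16 → sign +
signature = (3, 1, 0)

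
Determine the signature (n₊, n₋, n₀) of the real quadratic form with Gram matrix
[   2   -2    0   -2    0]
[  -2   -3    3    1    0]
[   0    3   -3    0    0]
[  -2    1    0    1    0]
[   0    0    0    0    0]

step 0: pivot 2 → sign +
step 1: pivot -5 → sign −
step 2: pivot -6/5 → sign −
step 3: pivot -1/2 → sign −
step 4: row/col 4 already zero → sign 0
signature = (1, 3, 1)

Answer: (1, 3, 1)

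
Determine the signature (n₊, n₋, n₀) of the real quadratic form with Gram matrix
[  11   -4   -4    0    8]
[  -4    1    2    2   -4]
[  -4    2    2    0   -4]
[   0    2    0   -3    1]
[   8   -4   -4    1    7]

Answer: (3, 2, 0)

Derivation:
step 0: pivot 11 → sign +
step 1: pivot -5/11 → sign −
step 2: pivot 6/5 → sign +
step 3: pivot 1 → sign +
step 4: pivot -2 → sign −
signature = (3, 2, 0)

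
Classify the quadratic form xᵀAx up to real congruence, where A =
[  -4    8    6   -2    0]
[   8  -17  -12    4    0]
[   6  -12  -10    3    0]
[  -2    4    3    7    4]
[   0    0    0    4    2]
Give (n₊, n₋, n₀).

Answer: (1, 3, 1)

Derivation:
step 0: pivot -4 → sign −
step 1: pivot -1 → sign −
step 2: pivot -1 → sign −
step 3: pivot 8 → sign +
step 4: row/col 4 already zero → sign 0
signature = (1, 3, 1)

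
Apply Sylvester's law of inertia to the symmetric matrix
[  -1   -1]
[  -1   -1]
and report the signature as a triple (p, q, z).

step 0: pivot -1 → sign −
step 1: row/col 1 already zero → sign 0
signature = (0, 1, 1)

Answer: (0, 1, 1)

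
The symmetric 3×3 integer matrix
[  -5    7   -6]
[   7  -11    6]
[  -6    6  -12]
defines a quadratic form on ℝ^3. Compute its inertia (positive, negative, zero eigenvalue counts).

step 0: pivot -5 → sign −
step 1: pivot -6/5 → sign −
step 2: row/col 2 already zero → sign 0
signature = (0, 2, 1)

Answer: (0, 2, 1)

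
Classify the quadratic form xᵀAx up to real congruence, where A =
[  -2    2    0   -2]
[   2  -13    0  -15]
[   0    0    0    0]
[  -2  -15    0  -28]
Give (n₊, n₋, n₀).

Answer: (1, 2, 1)

Derivation:
step 0: pivot -2 → sign −
step 1: pivot -11 → sign −
step 2: pivot 3/11 → sign +
step 3: row/col 3 already zero → sign 0
signature = (1, 2, 1)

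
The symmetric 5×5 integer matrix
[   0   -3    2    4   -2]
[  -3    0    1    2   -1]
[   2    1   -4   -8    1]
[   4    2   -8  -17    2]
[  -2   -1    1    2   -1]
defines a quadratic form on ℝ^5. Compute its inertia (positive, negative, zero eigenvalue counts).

step 0: pivot -6 → sign −
step 1: pivot 3/2 → sign +
step 2: pivot -8/3 → sign −
step 3: pivot -1 → sign −
step 4: pivot 3/8 → sign +
signature = (2, 3, 0)

Answer: (2, 3, 0)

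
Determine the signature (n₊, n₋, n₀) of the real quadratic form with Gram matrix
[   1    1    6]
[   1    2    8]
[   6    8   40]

step 0: pivot 1 → sign +
step 1: pivot 1 → sign +
step 2: row/col 2 already zero → sign 0
signature = (2, 0, 1)

Answer: (2, 0, 1)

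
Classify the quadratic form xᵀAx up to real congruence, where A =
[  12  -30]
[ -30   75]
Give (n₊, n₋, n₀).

step 0: pivot 12 → sign +
step 1: row/col 1 already zero → sign 0
signature = (1, 0, 1)

Answer: (1, 0, 1)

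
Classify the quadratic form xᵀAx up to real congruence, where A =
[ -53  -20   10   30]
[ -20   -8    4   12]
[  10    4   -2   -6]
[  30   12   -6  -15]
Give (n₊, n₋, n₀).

step 0: pivot -53 → sign −
step 1: pivot -24/53 → sign −
step 2: pivot 3 → sign +
step 3: row/col 3 already zero → sign 0
signature = (1, 2, 1)

Answer: (1, 2, 1)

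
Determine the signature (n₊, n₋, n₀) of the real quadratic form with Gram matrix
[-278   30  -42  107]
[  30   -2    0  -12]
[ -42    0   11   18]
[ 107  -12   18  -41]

step 0: pivot -278 → sign −
step 1: pivot 172/139 → sign +
step 2: pivot 32/43 → sign +
step 3: pivot -3/128 → sign −
signature = (2, 2, 0)

Answer: (2, 2, 0)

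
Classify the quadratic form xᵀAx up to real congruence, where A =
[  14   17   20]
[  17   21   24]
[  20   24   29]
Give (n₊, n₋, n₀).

step 0: pivot 14 → sign +
step 1: pivot 5/14 → sign +
step 2: pivot 1/5 → sign +
signature = (3, 0, 0)

Answer: (3, 0, 0)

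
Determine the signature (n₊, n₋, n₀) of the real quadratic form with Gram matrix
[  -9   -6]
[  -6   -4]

step 0: pivot -9 → sign −
step 1: row/col 1 already zero → sign 0
signature = (0, 1, 1)

Answer: (0, 1, 1)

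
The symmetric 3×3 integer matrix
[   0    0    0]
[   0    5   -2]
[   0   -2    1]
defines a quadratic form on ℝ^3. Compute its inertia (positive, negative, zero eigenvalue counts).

step 0: pivot 5 → sign +
step 1: pivot 1/5 → sign +
step 2: row/col 2 already zero → sign 0
signature = (2, 0, 1)

Answer: (2, 0, 1)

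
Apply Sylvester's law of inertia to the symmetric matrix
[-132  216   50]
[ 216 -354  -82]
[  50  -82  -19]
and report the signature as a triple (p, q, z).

Answer: (0, 2, 1)

Derivation:
step 0: pivot -132 → sign −
step 1: pivot -6/11 → sign −
step 2: row/col 2 already zero → sign 0
signature = (0, 2, 1)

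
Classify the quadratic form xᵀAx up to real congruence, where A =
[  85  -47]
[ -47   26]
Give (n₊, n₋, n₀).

step 0: pivot 85 → sign +
step 1: pivot 1/85 → sign +
signature = (2, 0, 0)

Answer: (2, 0, 0)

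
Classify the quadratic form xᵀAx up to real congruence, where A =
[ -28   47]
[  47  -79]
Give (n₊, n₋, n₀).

Answer: (0, 2, 0)

Derivation:
step 0: pivot -28 → sign −
step 1: pivot -3/28 → sign −
signature = (0, 2, 0)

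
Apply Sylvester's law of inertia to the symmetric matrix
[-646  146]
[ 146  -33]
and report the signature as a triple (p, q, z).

Answer: (0, 2, 0)

Derivation:
step 0: pivot -646 → sign −
step 1: pivot -1/323 → sign −
signature = (0, 2, 0)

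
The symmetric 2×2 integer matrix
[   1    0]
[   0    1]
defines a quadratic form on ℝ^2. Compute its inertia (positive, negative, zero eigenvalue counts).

Answer: (2, 0, 0)

Derivation:
step 0: pivot 1 → sign +
step 1: pivot 1 → sign +
signature = (2, 0, 0)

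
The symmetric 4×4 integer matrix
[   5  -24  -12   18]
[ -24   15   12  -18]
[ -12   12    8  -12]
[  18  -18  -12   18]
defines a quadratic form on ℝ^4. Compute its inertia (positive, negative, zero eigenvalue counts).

Answer: (1, 2, 1)

Derivation:
step 0: pivot 5 → sign +
step 1: pivot -501/5 → sign −
step 2: pivot -8/167 → sign −
step 3: row/col 3 already zero → sign 0
signature = (1, 2, 1)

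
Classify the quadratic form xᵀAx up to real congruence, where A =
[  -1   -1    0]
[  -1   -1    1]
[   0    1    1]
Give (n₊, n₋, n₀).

step 0: pivot -1 → sign −
step 1: pivot 1 → sign +
step 2: pivot -1 → sign −
signature = (1, 2, 0)

Answer: (1, 2, 0)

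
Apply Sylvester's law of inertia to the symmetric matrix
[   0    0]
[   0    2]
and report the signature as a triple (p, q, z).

Answer: (1, 0, 1)

Derivation:
step 0: pivot 2 → sign +
step 1: row/col 1 already zero → sign 0
signature = (1, 0, 1)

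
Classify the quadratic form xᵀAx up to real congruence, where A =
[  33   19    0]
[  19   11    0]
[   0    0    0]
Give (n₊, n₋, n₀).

Answer: (2, 0, 1)

Derivation:
step 0: pivot 33 → sign +
step 1: pivot 2/33 → sign +
step 2: row/col 2 already zero → sign 0
signature = (2, 0, 1)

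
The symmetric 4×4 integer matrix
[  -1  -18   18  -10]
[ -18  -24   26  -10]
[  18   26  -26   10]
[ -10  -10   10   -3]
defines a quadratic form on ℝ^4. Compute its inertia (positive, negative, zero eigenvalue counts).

Answer: (3, 1, 0)

Derivation:
step 0: pivot -1 → sign −
step 1: pivot 300 → sign +
step 2: pivot 149/75 → sign +
step 3: pivot 3/149 → sign +
signature = (3, 1, 0)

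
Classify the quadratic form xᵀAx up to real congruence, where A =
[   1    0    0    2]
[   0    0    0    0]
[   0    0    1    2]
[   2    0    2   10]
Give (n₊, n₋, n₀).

Answer: (3, 0, 1)

Derivation:
step 0: pivot 1 → sign +
step 1: pivot 1 → sign +
step 2: pivot 2 → sign +
step 3: row/col 3 already zero → sign 0
signature = (3, 0, 1)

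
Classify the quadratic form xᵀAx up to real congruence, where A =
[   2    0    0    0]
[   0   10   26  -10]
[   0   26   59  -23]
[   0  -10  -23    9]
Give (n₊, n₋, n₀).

step 0: pivot 2 → sign +
step 1: pivot 10 → sign +
step 2: pivot -43/5 → sign −
step 3: pivot 2/43 → sign +
signature = (3, 1, 0)

Answer: (3, 1, 0)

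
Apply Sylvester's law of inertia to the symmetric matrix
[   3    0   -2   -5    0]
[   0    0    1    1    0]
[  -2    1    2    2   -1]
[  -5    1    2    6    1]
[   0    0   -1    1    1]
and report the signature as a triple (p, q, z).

Answer: (3, 2, 0)

Derivation:
step 0: pivot 3 → sign +
step 1: pivot 2/3 → sign +
step 2: pivot -3/2 → sign −
step 3: pivot 1 → sign +
step 4: pivot -3 → sign −
signature = (3, 2, 0)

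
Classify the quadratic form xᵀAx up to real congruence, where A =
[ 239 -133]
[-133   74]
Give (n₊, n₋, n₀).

Answer: (1, 1, 0)

Derivation:
step 0: pivot 239 → sign +
step 1: pivot -3/239 → sign −
signature = (1, 1, 0)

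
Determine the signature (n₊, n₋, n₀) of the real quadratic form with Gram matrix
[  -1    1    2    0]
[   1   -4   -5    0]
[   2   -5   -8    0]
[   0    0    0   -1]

Answer: (0, 4, 0)

Derivation:
step 0: pivot -1 → sign −
step 1: pivot -3 → sign −
step 2: pivot -1 → sign −
step 3: pivot -1 → sign −
signature = (0, 4, 0)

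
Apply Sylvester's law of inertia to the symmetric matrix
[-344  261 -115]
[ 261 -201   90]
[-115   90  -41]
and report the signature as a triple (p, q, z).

step 0: pivot -344 → sign −
step 1: pivot -1023/344 → sign −
step 2: pivot -6/341 → sign −
signature = (0, 3, 0)

Answer: (0, 3, 0)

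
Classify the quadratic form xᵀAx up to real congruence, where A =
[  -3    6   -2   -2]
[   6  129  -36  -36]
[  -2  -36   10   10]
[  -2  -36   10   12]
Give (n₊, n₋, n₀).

Answer: (2, 2, 0)

Derivation:
step 0: pivot -3 → sign −
step 1: pivot 141 → sign +
step 2: pivot -2/141 → sign −
step 3: pivot 2 → sign +
signature = (2, 2, 0)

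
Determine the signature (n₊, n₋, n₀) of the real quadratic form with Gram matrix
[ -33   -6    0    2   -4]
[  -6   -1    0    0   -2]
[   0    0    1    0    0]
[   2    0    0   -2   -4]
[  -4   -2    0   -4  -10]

step 0: pivot -33 → sign −
step 1: pivot 1/11 → sign +
step 2: pivot 1 → sign +
step 3: pivot -10/3 → sign −
step 4: pivot -6/5 → sign −
signature = (2, 3, 0)

Answer: (2, 3, 0)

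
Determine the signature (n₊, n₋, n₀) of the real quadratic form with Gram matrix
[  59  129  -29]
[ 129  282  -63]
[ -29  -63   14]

Answer: (2, 1, 0)

Derivation:
step 0: pivot 59 → sign +
step 1: pivot -3/59 → sign −
step 2: pivot 3 → sign +
signature = (2, 1, 0)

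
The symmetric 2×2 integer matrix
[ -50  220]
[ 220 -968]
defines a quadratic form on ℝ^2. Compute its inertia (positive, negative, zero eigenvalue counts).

step 0: pivot -50 → sign −
step 1: row/col 1 already zero → sign 0
signature = (0, 1, 1)

Answer: (0, 1, 1)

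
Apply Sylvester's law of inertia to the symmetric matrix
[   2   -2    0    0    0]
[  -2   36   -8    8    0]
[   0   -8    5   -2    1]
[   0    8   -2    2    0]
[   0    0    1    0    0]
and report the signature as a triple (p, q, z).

Answer: (4, 1, 0)

Derivation:
step 0: pivot 2 → sign +
step 1: pivot 34 → sign +
step 2: pivot 53/17 → sign +
step 3: pivot 6/53 → sign +
step 4: pivot -1/3 → sign −
signature = (4, 1, 0)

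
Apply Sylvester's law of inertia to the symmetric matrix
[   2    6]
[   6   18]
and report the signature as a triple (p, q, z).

Answer: (1, 0, 1)

Derivation:
step 0: pivot 2 → sign +
step 1: row/col 1 already zero → sign 0
signature = (1, 0, 1)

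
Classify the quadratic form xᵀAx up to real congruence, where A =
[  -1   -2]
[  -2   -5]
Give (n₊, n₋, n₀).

step 0: pivot -1 → sign −
step 1: pivot -1 → sign −
signature = (0, 2, 0)

Answer: (0, 2, 0)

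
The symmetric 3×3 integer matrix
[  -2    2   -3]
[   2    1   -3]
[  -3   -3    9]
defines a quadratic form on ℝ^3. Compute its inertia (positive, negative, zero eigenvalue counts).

step 0: pivot -2 → sign −
step 1: pivot 3 → sign +
step 2: pivot 3/2 → sign +
signature = (2, 1, 0)

Answer: (2, 1, 0)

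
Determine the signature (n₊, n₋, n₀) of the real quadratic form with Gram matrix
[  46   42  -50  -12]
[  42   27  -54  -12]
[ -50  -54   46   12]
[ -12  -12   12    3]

step 0: pivot 46 → sign +
step 1: pivot -261/23 → sign −
step 2: pivot -64/29 → sign −
step 3: row/col 3 already zero → sign 0
signature = (1, 2, 1)

Answer: (1, 2, 1)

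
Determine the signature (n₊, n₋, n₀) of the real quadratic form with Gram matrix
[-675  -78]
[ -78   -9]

step 0: pivot -675 → sign −
step 1: pivot 1/75 → sign +
signature = (1, 1, 0)

Answer: (1, 1, 0)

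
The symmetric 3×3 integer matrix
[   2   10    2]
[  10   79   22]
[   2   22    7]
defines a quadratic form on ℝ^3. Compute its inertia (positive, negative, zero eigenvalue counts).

step 0: pivot 2 → sign +
step 1: pivot 29 → sign +
step 2: pivot 1/29 → sign +
signature = (3, 0, 0)

Answer: (3, 0, 0)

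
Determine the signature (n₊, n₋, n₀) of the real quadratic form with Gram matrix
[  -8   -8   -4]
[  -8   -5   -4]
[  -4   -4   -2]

step 0: pivot -8 → sign −
step 1: pivot 3 → sign +
step 2: row/col 2 already zero → sign 0
signature = (1, 1, 1)

Answer: (1, 1, 1)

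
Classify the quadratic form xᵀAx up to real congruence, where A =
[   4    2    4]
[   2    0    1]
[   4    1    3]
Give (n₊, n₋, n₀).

step 0: pivot 4 → sign +
step 1: pivot -1 → sign −
step 2: row/col 2 already zero → sign 0
signature = (1, 1, 1)

Answer: (1, 1, 1)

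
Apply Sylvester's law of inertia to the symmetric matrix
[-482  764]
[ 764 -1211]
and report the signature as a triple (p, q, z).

step 0: pivot -482 → sign −
step 1: pivot -3/241 → sign −
signature = (0, 2, 0)

Answer: (0, 2, 0)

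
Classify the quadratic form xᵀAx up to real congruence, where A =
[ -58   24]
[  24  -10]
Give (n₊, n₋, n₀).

step 0: pivot -58 → sign −
step 1: pivot -2/29 → sign −
signature = (0, 2, 0)

Answer: (0, 2, 0)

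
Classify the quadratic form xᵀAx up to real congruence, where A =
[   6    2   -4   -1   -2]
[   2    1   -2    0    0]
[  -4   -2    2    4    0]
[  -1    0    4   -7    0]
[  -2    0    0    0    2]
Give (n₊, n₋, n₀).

Answer: (3, 2, 0)

Derivation:
step 0: pivot 6 → sign +
step 1: pivot 1/3 → sign +
step 2: pivot -2 → sign −
step 3: pivot 1/2 → sign +
step 4: pivot -2 → sign −
signature = (3, 2, 0)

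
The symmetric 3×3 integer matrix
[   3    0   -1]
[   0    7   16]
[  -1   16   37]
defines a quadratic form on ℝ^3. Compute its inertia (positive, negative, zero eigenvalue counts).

Answer: (3, 0, 0)

Derivation:
step 0: pivot 3 → sign +
step 1: pivot 7 → sign +
step 2: pivot 2/21 → sign +
signature = (3, 0, 0)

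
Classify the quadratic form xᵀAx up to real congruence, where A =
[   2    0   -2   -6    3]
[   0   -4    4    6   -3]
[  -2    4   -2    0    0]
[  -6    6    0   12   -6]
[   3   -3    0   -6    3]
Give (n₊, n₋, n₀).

step 0: pivot 2 → sign +
step 1: pivot -4 → sign −
step 2: pivot 3 → sign +
step 3: row/col 3 already zero → sign 0
step 4: row/col 4 already zero → sign 0
signature = (2, 1, 2)

Answer: (2, 1, 2)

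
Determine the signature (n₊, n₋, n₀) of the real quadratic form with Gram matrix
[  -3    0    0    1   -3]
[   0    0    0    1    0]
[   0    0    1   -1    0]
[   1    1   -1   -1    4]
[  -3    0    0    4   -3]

Answer: (2, 2, 1)

Derivation:
step 0: pivot -3 → sign −
step 1: pivot 1 → sign +
step 2: pivot -5/3 → sign −
step 3: pivot 3/5 → sign +
step 4: row/col 4 already zero → sign 0
signature = (2, 2, 1)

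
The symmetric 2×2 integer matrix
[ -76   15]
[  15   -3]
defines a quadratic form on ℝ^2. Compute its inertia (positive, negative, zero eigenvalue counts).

Answer: (0, 2, 0)

Derivation:
step 0: pivot -76 → sign −
step 1: pivot -3/76 → sign −
signature = (0, 2, 0)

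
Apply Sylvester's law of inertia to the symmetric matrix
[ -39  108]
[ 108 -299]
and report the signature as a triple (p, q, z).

step 0: pivot -39 → sign −
step 1: pivot 1/13 → sign +
signature = (1, 1, 0)

Answer: (1, 1, 0)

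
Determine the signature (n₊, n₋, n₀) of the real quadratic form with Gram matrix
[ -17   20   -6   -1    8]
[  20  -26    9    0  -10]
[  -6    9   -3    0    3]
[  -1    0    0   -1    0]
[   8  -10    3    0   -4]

Answer: (1, 3, 1)

Derivation:
step 0: pivot -17 → sign −
step 1: pivot -42/17 → sign −
step 2: pivot 9/14 → sign +
step 3: pivot -8/9 → sign −
step 4: row/col 4 already zero → sign 0
signature = (1, 3, 1)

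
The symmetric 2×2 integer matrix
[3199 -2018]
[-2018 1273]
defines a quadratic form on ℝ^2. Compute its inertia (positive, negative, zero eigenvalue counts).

Answer: (2, 0, 0)

Derivation:
step 0: pivot 3199 → sign +
step 1: pivot 3/3199 → sign +
signature = (2, 0, 0)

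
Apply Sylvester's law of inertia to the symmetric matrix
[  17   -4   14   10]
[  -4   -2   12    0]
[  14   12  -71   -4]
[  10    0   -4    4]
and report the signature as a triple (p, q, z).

Answer: (1, 2, 1)

Derivation:
step 0: pivot 17 → sign +
step 1: pivot -50/17 → sign −
step 2: pivot -3 → sign −
step 3: row/col 3 already zero → sign 0
signature = (1, 2, 1)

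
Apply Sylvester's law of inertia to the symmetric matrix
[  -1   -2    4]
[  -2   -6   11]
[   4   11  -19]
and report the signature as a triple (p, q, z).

Answer: (1, 2, 0)

Derivation:
step 0: pivot -1 → sign −
step 1: pivot -2 → sign −
step 2: pivot 3/2 → sign +
signature = (1, 2, 0)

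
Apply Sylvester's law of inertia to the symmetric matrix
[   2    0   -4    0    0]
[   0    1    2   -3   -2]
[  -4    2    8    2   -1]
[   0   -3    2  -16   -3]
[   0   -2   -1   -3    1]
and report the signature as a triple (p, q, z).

Answer: (3, 2, 0)

Derivation:
step 0: pivot 2 → sign +
step 1: pivot 1 → sign +
step 2: pivot -4 → sign −
step 3: pivot -9 → sign −
step 4: pivot 1/4 → sign +
signature = (3, 2, 0)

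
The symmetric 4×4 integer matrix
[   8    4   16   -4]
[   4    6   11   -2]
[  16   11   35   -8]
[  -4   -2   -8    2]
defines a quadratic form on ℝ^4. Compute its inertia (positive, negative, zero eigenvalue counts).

Answer: (3, 0, 1)

Derivation:
step 0: pivot 8 → sign +
step 1: pivot 4 → sign +
step 2: pivot 3/4 → sign +
step 3: row/col 3 already zero → sign 0
signature = (3, 0, 1)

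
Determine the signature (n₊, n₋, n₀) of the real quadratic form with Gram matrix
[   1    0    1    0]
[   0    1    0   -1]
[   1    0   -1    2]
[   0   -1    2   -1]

step 0: pivot 1 → sign +
step 1: pivot 1 → sign +
step 2: pivot -2 → sign −
step 3: row/col 3 already zero → sign 0
signature = (2, 1, 1)

Answer: (2, 1, 1)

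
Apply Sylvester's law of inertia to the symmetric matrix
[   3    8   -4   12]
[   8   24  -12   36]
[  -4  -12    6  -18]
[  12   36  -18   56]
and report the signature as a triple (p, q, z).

Answer: (3, 0, 1)

Derivation:
step 0: pivot 3 → sign +
step 1: pivot 8/3 → sign +
step 2: pivot 2 → sign +
step 3: row/col 3 already zero → sign 0
signature = (3, 0, 1)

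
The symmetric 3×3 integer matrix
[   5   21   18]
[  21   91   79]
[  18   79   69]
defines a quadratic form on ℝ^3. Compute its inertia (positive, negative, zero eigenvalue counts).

Answer: (3, 0, 0)

Derivation:
step 0: pivot 5 → sign +
step 1: pivot 14/5 → sign +
step 2: pivot 1/14 → sign +
signature = (3, 0, 0)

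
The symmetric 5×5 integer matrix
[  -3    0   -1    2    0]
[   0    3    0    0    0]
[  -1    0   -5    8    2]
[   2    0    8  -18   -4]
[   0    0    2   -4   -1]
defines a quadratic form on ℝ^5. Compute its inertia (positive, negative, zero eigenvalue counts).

Answer: (1, 3, 1)

Derivation:
step 0: pivot -3 → sign −
step 1: pivot 3 → sign +
step 2: pivot -14/3 → sign −
step 3: pivot -36/7 → sign −
step 4: row/col 4 already zero → sign 0
signature = (1, 3, 1)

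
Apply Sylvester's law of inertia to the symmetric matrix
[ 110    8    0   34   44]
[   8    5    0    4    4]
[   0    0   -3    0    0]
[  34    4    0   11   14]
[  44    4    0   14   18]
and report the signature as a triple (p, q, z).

Answer: (3, 2, 0)

Derivation:
step 0: pivot 110 → sign +
step 1: pivot 243/55 → sign +
step 2: pivot -3 → sign −
step 3: pivot -1/27 → sign −
step 4: pivot 2/3 → sign +
signature = (3, 2, 0)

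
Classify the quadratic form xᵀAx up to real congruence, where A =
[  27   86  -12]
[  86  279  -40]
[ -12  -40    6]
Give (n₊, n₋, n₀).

step 0: pivot 27 → sign +
step 1: pivot 137/27 → sign +
step 2: pivot 6/137 → sign +
signature = (3, 0, 0)

Answer: (3, 0, 0)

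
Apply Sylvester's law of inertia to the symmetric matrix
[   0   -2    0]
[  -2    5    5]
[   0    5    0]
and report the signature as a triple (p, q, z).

step 0: pivot 5 → sign +
step 1: pivot -4/5 → sign −
step 2: row/col 2 already zero → sign 0
signature = (1, 1, 1)

Answer: (1, 1, 1)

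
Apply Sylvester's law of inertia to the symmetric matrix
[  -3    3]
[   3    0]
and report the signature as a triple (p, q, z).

step 0: pivot -3 → sign −
step 1: pivot 3 → sign +
signature = (1, 1, 0)

Answer: (1, 1, 0)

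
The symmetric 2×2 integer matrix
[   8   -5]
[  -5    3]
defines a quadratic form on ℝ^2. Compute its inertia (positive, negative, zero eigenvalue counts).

Answer: (1, 1, 0)

Derivation:
step 0: pivot 8 → sign +
step 1: pivot -1/8 → sign −
signature = (1, 1, 0)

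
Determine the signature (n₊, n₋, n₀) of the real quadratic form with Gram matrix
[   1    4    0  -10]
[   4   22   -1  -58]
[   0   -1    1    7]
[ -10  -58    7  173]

step 0: pivot 1 → sign +
step 1: pivot 6 → sign +
step 2: pivot 5/6 → sign +
step 3: pivot -1/5 → sign −
signature = (3, 1, 0)

Answer: (3, 1, 0)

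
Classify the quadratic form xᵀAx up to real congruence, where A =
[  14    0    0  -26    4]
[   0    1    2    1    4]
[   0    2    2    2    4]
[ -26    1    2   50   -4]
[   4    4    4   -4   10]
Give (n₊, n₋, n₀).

Answer: (4, 1, 0)

Derivation:
step 0: pivot 14 → sign +
step 1: pivot 1 → sign +
step 2: pivot -2 → sign −
step 3: pivot 5/7 → sign +
step 4: pivot 2/5 → sign +
signature = (4, 1, 0)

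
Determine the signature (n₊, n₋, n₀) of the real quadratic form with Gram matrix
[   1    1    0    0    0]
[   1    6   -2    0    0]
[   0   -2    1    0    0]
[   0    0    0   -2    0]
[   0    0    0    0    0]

Answer: (3, 1, 1)

Derivation:
step 0: pivot 1 → sign +
step 1: pivot 5 → sign +
step 2: pivot 1/5 → sign +
step 3: pivot -2 → sign −
step 4: row/col 4 already zero → sign 0
signature = (3, 1, 1)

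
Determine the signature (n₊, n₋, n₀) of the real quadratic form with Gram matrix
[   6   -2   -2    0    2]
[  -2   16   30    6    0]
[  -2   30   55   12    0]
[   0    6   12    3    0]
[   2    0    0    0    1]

step 0: pivot 6 → sign +
step 1: pivot 46/3 → sign +
step 2: pivot -41/23 → sign −
step 3: pivot 33/41 → sign +
step 4: pivot 3/11 → sign +
signature = (4, 1, 0)

Answer: (4, 1, 0)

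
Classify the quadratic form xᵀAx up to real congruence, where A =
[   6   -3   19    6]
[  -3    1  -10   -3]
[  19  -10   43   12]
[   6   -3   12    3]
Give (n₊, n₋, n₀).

Answer: (1, 3, 0)

Derivation:
step 0: pivot 6 → sign +
step 1: pivot -1/2 → sign −
step 2: pivot -50/3 → sign −
step 3: pivot -3/50 → sign −
signature = (1, 3, 0)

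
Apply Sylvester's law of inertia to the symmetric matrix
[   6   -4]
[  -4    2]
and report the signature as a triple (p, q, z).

Answer: (1, 1, 0)

Derivation:
step 0: pivot 6 → sign +
step 1: pivot -2/3 → sign −
signature = (1, 1, 0)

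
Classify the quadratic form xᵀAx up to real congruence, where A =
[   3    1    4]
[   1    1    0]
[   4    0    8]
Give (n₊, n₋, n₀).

Answer: (2, 0, 1)

Derivation:
step 0: pivot 3 → sign +
step 1: pivot 2/3 → sign +
step 2: row/col 2 already zero → sign 0
signature = (2, 0, 1)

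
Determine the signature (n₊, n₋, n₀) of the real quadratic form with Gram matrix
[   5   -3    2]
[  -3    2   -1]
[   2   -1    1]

step 0: pivot 5 → sign +
step 1: pivot 1/5 → sign +
step 2: row/col 2 already zero → sign 0
signature = (2, 0, 1)

Answer: (2, 0, 1)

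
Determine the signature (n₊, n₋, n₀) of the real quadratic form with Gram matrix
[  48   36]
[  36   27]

step 0: pivot 48 → sign +
step 1: row/col 1 already zero → sign 0
signature = (1, 0, 1)

Answer: (1, 0, 1)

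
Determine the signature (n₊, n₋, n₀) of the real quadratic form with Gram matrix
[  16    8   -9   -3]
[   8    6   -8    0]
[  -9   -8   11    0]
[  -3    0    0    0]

Answer: (3, 1, 0)

Derivation:
step 0: pivot 16 → sign +
step 1: pivot 2 → sign +
step 2: pivot -3/16 → sign −
step 3: pivot 3 → sign +
signature = (3, 1, 0)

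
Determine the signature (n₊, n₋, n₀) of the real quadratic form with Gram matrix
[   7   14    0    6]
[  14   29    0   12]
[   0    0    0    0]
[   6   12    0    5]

step 0: pivot 7 → sign +
step 1: pivot 1 → sign +
step 2: pivot -1/7 → sign −
step 3: row/col 3 already zero → sign 0
signature = (2, 1, 1)

Answer: (2, 1, 1)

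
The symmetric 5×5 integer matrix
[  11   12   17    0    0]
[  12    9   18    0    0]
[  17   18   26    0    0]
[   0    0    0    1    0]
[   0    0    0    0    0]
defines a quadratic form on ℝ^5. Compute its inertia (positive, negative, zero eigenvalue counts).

Answer: (2, 2, 1)

Derivation:
step 0: pivot 11 → sign +
step 1: pivot -45/11 → sign −
step 2: pivot -1/5 → sign −
step 3: pivot 1 → sign +
step 4: row/col 4 already zero → sign 0
signature = (2, 2, 1)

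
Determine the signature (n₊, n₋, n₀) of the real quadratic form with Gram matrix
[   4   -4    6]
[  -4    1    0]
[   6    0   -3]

Answer: (1, 1, 1)

Derivation:
step 0: pivot 4 → sign +
step 1: pivot -3 → sign −
step 2: row/col 2 already zero → sign 0
signature = (1, 1, 1)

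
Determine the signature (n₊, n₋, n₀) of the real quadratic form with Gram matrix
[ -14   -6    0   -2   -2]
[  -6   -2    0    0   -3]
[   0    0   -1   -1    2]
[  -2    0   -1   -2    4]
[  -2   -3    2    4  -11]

Answer: (2, 3, 0)

Derivation:
step 0: pivot -14 → sign −
step 1: pivot 4/7 → sign +
step 2: pivot -1 → sign −
step 3: pivot -2 → sign −
step 4: pivot 3/8 → sign +
signature = (2, 3, 0)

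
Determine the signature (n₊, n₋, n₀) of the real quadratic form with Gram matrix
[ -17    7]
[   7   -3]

Answer: (0, 2, 0)

Derivation:
step 0: pivot -17 → sign −
step 1: pivot -2/17 → sign −
signature = (0, 2, 0)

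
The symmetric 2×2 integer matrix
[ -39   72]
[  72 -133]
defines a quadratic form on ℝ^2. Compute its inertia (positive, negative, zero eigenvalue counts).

Answer: (0, 2, 0)

Derivation:
step 0: pivot -39 → sign −
step 1: pivot -1/13 → sign −
signature = (0, 2, 0)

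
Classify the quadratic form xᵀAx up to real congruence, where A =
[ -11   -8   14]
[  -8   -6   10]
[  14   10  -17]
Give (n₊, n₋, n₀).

step 0: pivot -11 → sign −
step 1: pivot -2/11 → sign −
step 2: pivot 1 → sign +
signature = (1, 2, 0)

Answer: (1, 2, 0)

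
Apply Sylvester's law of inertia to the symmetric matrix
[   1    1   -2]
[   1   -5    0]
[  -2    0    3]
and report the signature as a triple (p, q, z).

Answer: (1, 2, 0)

Derivation:
step 0: pivot 1 → sign +
step 1: pivot -6 → sign −
step 2: pivot -1/3 → sign −
signature = (1, 2, 0)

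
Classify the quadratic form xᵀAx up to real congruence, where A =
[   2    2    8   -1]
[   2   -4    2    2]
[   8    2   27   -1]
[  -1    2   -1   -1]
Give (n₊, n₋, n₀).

Answer: (2, 1, 1)

Derivation:
step 0: pivot 2 → sign +
step 1: pivot -6 → sign −
step 2: pivot 1 → sign +
step 3: row/col 3 already zero → sign 0
signature = (2, 1, 1)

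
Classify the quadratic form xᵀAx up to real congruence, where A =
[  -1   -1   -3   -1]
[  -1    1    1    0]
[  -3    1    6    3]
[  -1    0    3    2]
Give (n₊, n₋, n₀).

step 0: pivot -1 → sign −
step 1: pivot 2 → sign +
step 2: pivot 7 → sign +
step 3: pivot 3/14 → sign +
signature = (3, 1, 0)

Answer: (3, 1, 0)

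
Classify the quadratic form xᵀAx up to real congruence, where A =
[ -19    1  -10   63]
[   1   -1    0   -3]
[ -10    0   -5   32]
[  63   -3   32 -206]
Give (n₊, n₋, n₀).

Answer: (1, 3, 0)

Derivation:
step 0: pivot -19 → sign −
step 1: pivot -18/19 → sign −
step 2: pivot 5/9 → sign +
step 3: pivot -1/5 → sign −
signature = (1, 3, 0)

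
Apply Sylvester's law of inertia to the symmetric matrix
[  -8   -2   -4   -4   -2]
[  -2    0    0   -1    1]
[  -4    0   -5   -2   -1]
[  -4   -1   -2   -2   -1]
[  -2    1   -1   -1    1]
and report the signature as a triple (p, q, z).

step 0: pivot -8 → sign −
step 1: pivot 1/2 → sign +
step 2: pivot -5 → sign −
step 3: pivot -6/5 → sign −
step 4: row/col 4 already zero → sign 0
signature = (1, 3, 1)

Answer: (1, 3, 1)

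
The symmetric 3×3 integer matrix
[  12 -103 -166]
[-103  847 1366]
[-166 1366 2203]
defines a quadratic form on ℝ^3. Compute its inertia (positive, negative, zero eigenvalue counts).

Answer: (2, 1, 0)

Derivation:
step 0: pivot 12 → sign +
step 1: pivot -445/12 → sign −
step 2: pivot 3/445 → sign +
signature = (2, 1, 0)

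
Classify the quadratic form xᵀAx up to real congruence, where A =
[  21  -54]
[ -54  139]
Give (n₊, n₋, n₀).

step 0: pivot 21 → sign +
step 1: pivot 1/7 → sign +
signature = (2, 0, 0)

Answer: (2, 0, 0)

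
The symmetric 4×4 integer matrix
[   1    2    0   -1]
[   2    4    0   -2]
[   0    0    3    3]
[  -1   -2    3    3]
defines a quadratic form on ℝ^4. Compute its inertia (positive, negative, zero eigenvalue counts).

step 0: pivot 1 → sign +
step 1: pivot 3 → sign +
step 2: pivot -1 → sign −
step 3: row/col 3 already zero → sign 0
signature = (2, 1, 1)

Answer: (2, 1, 1)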